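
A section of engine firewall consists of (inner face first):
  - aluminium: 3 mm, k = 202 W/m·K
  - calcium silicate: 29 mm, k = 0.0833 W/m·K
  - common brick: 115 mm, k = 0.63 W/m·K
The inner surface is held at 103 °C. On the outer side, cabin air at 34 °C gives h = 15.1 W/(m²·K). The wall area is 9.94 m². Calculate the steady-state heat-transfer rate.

Q ≈ 1150 W

Model the wall as resistances in series:
R_aluminium = L/(kA) = 0.003/(202×9.94) = 1.494×10^-6 K/W
R_calcium silicate = L/(kA) = 0.029/(0.0833×9.94) = 0.03502 K/W
R_common brick = L/(kA) = 0.115/(0.63×9.94) = 0.01836 K/W
R_outer film = 1/(h_o·A) = 1/(15.1×9.94) = 0.006662 K/W
R_total = 0.06005 K/W
Q = ΔT / R_total = 69 / 0.06005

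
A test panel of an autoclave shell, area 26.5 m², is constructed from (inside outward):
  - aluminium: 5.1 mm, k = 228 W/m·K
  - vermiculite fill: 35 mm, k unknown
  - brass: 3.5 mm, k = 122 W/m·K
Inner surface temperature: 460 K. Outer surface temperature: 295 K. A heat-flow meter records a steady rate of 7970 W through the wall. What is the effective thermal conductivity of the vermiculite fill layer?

Thermal resistances in series:
R_aluminium = L/(kA) = 0.0051/(228×26.5) = 8.441×10^-7 K/W
R_brass = L/(kA) = 0.0035/(122×26.5) = 1.083×10^-6 K/W
Sum of known resistances R_other = 1.927×10^-6 K/W
Total R = ΔT/Q = 165/7970 = 0.0207 K/W
R_vermiculite fill = R_total − R_other = 0.0207 K/W
k = L/(R·A) = 0.035/(0.0207×26.5)

k ≈ 0.0638 W/(m·K)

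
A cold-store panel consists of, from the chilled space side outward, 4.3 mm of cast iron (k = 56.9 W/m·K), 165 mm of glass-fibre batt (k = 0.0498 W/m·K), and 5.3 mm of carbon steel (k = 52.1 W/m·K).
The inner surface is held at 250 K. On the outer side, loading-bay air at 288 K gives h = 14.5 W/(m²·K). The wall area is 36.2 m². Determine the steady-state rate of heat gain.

Model the wall as resistances in series:
R_cast iron = L/(kA) = 0.0043/(56.9×36.2) = 2.088×10^-6 K/W
R_glass-fibre batt = L/(kA) = 0.165/(0.0498×36.2) = 0.09153 K/W
R_carbon steel = L/(kA) = 0.0053/(52.1×36.2) = 2.81×10^-6 K/W
R_outer film = 1/(h_o·A) = 1/(14.5×36.2) = 0.001905 K/W
R_total = 0.09344 K/W
Q = ΔT / R_total = 38 / 0.09344

Q ≈ 407 W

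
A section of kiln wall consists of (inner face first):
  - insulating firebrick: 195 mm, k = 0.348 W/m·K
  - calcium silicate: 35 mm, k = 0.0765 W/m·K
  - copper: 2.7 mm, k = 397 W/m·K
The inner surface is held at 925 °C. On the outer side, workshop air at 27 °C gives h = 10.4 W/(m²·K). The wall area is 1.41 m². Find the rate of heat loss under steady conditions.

Q ≈ 1140 W

Series thermal resistances:
R_insulating firebrick = L/(kA) = 0.195/(0.348×1.41) = 0.3974 K/W
R_calcium silicate = L/(kA) = 0.035/(0.0765×1.41) = 0.3245 K/W
R_copper = L/(kA) = 0.0027/(397×1.41) = 4.823×10^-6 K/W
R_outer film = 1/(h_o·A) = 1/(10.4×1.41) = 0.06819 K/W
R_total = 0.7901 K/W
Q = ΔT / R_total = 898 / 0.7901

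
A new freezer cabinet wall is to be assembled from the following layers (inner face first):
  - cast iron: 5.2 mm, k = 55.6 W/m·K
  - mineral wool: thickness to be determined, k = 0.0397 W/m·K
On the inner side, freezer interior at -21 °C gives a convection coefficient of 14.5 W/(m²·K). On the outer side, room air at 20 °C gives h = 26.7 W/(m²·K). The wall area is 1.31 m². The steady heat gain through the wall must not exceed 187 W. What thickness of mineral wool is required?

Model the wall as resistances in series:
R_inner film = 1/(h_i·A) = 1/(14.5×1.31) = 0.05265 K/W
R_cast iron = L/(kA) = 0.0052/(55.6×1.31) = 7.139×10^-5 K/W
R_outer film = 1/(h_o·A) = 1/(26.7×1.31) = 0.02859 K/W
Sum of the known resistances R_other = 0.08131 K/W
Required total resistance R_tot = ΔT/Q_allow = 41/187 = 0.2193 K/W
R_mineral wool = R_tot − R_other = 0.1379 K/W
L = R·k·A = 0.1379×0.0397×1.31

L ≈ 7.17 mm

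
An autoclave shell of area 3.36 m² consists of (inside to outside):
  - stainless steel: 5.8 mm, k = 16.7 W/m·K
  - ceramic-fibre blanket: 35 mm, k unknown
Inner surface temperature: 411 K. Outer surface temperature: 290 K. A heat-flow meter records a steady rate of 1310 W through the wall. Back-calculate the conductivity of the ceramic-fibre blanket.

Using the resistance-network approach (series):
R_stainless steel = L/(kA) = 0.0058/(16.7×3.36) = 1.034×10^-4 K/W
Sum of known resistances R_other = 1.034×10^-4 K/W
Total R = ΔT/Q = 121/1310 = 0.09237 K/W
R_ceramic-fibre blanket = R_total − R_other = 0.09226 K/W
k = L/(R·A) = 0.035/(0.09226×3.36)

k ≈ 0.113 W/(m·K)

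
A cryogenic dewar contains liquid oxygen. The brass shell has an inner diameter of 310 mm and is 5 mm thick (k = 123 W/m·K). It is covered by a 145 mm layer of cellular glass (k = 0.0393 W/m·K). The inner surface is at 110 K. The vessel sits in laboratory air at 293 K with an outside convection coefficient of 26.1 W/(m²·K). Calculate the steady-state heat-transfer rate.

Each spherical layer contributes R = (1/r_i − 1/r_o)/(4πk):
R_brass shell = (1/0.155 − 1/0.16)/(4π×123) = 1.304×10^-4 K/W
R_cellular glass = (1/0.16 − 1/0.305)/(4π×0.0393) = 6.017 K/W
R_outer film = 1/(h·4πr_o²) = 1/(26.1×4π×0.305²) = 0.03278 K/W
R_total = 6.049 K/W
Q = ΔT/R_total = 183/6.049

Q ≈ 30.3 W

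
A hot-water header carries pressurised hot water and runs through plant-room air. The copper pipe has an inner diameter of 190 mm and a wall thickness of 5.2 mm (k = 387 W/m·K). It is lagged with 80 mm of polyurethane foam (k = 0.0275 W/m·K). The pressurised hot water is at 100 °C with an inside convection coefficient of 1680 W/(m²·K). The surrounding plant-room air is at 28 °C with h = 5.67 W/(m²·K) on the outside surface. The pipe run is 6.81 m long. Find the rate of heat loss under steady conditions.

Q ≈ 138 W

For a radial system each layer contributes R = ln(r_out/r_in)/(2πkL); films add R = 1/(hA).
R_inner film = 1/(h_i·2πr₁L) = 1/(1680×2π×0.095×6.81) = 1.464×10^-4 K/W
R_copper pipe wall = ln(100.2/95)/(2π×387×6.81) = 3.218×10^-6 K/W
R_polyurethane foam = ln(180.2/100.2)/(2π×0.0275×6.81) = 0.4988 K/W
R_outer film = 1/(h_o·2πr_oL) = 1/(5.67×2π×0.1802×6.81) = 0.02287 K/W
R_total = 0.5218 K/W
Q = ΔT/R_total = 72/0.5218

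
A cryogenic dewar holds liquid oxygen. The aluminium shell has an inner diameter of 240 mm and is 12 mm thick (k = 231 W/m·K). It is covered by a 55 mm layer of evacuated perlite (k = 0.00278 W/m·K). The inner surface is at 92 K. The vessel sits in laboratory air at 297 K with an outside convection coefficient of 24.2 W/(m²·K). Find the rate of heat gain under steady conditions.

Q ≈ 3.21 W

Each spherical layer contributes R = (1/r_i − 1/r_o)/(4πk):
R_aluminium shell = (1/0.12 − 1/0.132)/(4π×231) = 2.61×10^-4 K/W
R_evacuated perlite = (1/0.132 − 1/0.187)/(4π×0.00278) = 63.78 K/W
R_outer film = 1/(h·4πr_o²) = 1/(24.2×4π×0.187²) = 0.09404 K/W
R_total = 63.88 K/W
Q = ΔT/R_total = 205/63.88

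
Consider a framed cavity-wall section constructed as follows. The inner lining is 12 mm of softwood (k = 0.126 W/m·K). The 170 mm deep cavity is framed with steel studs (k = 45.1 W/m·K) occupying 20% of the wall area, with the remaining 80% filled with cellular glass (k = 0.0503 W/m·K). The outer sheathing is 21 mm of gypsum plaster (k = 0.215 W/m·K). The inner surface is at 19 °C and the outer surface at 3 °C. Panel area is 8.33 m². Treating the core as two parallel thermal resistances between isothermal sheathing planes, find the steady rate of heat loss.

Sheathing layers in series; stud and cavity paths in parallel between them.
R_inner = 0.012/(0.126×8.33) = 0.01143 K/W
R_stud  = 0.17/(45.1×0.2×8.33) = 0.002263 K/W
R_cav   = 0.17/(0.0503×0.8×8.33) = 0.5072 K/W
1/R_core = 1/R_stud + 1/R_cav → R_core = 0.002252 K/W
R_outer = 0.021/(0.215×8.33) = 0.01173 K/W
R_total = 0.02541 K/W
Q = ΔT/R_total = 16/0.02541

Q ≈ 630 W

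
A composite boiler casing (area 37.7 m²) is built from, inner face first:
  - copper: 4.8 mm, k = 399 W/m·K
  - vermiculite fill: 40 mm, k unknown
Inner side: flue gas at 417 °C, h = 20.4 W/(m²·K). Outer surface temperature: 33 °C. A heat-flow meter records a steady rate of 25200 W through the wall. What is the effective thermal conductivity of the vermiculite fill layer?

k ≈ 0.0761 W/(m·K)

Thermal resistances in series:
R_inner film = 1/(h_i·A) = 1/(20.4×37.7) = 0.0013 K/W
R_copper = L/(kA) = 0.0048/(399×37.7) = 3.191×10^-7 K/W
Sum of known resistances R_other = 0.001301 K/W
Total R = ΔT/Q = 384/25200 = 0.01524 K/W
R_vermiculite fill = R_total − R_other = 0.01394 K/W
k = L/(R·A) = 0.04/(0.01394×37.7)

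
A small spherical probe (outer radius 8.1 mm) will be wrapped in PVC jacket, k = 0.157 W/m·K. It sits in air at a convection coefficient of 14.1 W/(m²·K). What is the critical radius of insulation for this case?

r_cr ≈ 22.3 mm

For a sphere r_cr = 2k/h = 2×0.157/14.1
r_cr = 22.3 mm; since the bare radius (8.1 mm) is below r_cr, adding a thin layer of insulation will *increase* heat loss.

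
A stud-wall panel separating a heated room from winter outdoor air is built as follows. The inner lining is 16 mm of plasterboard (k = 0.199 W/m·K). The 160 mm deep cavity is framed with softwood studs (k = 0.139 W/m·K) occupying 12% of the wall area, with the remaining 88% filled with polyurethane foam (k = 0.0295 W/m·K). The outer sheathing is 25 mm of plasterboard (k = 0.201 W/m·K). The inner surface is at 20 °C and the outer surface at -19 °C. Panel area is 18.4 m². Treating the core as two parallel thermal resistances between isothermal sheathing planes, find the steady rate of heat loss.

Q ≈ 181 W

Sheathing layers in series; stud and cavity paths in parallel between them.
R_inner = 0.016/(0.199×18.4) = 0.00437 K/W
R_stud  = 0.16/(0.139×0.12×18.4) = 0.5213 K/W
R_cav   = 0.16/(0.0295×0.88×18.4) = 0.335 K/W
1/R_core = 1/R_stud + 1/R_cav → R_core = 0.2039 K/W
R_outer = 0.025/(0.201×18.4) = 0.00676 K/W
R_total = 0.2151 K/W
Q = ΔT/R_total = 39/0.2151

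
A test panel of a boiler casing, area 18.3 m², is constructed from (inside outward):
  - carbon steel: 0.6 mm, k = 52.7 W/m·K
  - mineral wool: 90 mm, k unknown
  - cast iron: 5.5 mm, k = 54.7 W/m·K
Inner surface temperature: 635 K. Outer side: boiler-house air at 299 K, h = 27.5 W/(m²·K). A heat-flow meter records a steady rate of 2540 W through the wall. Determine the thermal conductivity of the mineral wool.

Series thermal resistances:
R_carbon steel = L/(kA) = 0.0006/(52.7×18.3) = 6.221×10^-7 K/W
R_cast iron = L/(kA) = 0.0055/(54.7×18.3) = 5.494×10^-6 K/W
R_outer film = 1/(h_o·A) = 1/(27.5×18.3) = 0.001987 K/W
Sum of known resistances R_other = 0.001993 K/W
Total R = ΔT/Q = 336/2540 = 0.1323 K/W
R_mineral wool = R_total − R_other = 0.1303 K/W
k = L/(R·A) = 0.09/(0.1303×18.3)

k ≈ 0.0377 W/(m·K)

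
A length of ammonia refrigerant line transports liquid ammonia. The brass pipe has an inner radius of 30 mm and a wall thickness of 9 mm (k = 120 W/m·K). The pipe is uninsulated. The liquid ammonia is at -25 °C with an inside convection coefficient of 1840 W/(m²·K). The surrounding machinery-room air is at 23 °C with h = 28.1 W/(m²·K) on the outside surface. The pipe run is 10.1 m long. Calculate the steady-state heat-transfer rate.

Q ≈ 3270 W

Treating each annulus and film as a series resistance:
R_inner film = 1/(h_i·2πr₁L) = 1/(1840×2π×0.03×10.1) = 2.855×10^-4 K/W
R_brass pipe wall = ln(39/30)/(2π×120×10.1) = 3.445×10^-5 K/W
R_outer film = 1/(h_o·2πr_oL) = 1/(28.1×2π×0.039×10.1) = 0.01438 K/W
R_total = 0.0147 K/W
Q = ΔT/R_total = 48/0.0147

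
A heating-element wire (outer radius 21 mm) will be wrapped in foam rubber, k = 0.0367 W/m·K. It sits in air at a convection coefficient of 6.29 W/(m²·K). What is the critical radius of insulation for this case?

For a cylinder r_cr = k/h = 0.0367/6.29
r_cr = 5.83 mm; since the bare radius (21 mm) is above r_cr, any added insulation will reduce heat loss.

r_cr ≈ 5.83 mm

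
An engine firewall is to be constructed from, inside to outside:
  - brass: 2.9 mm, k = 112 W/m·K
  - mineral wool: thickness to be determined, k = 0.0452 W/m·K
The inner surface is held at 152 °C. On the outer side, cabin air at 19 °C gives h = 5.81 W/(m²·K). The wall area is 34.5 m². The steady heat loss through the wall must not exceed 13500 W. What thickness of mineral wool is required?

L ≈ 7.58 mm

Using the resistance-network approach (series):
R_brass = L/(kA) = 0.0029/(112×34.5) = 7.505×10^-7 K/W
R_outer film = 1/(h_o·A) = 1/(5.81×34.5) = 0.004989 K/W
Sum of the known resistances R_other = 0.00499 K/W
Required total resistance R_tot = ΔT/Q_allow = 133/13500 = 0.009852 K/W
R_mineral wool = R_tot − R_other = 0.004862 K/W
L = R·k·A = 0.004862×0.0452×34.5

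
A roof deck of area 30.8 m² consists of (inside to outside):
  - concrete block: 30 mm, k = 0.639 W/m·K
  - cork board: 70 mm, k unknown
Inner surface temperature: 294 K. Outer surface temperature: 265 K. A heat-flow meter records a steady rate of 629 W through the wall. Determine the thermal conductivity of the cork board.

Model the wall as resistances in series:
R_concrete block = L/(kA) = 0.03/(0.639×30.8) = 0.001524 K/W
Sum of known resistances R_other = 0.001524 K/W
Total R = ΔT/Q = 29/629 = 0.0461 K/W
R_cork board = R_total − R_other = 0.04458 K/W
k = L/(R·A) = 0.07/(0.04458×30.8)

k ≈ 0.051 W/(m·K)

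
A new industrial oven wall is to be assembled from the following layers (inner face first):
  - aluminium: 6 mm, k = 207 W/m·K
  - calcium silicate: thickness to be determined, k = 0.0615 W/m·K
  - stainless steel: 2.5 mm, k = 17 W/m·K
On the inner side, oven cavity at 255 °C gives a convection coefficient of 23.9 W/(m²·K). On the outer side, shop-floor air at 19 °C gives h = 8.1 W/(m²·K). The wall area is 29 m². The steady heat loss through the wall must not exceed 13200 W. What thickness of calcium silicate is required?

L ≈ 21.7 mm

Treating each layer as a thermal resistance in series:
R_inner film = 1/(h_i·A) = 1/(23.9×29) = 0.001443 K/W
R_aluminium = L/(kA) = 0.006/(207×29) = 9.995×10^-7 K/W
R_stainless steel = L/(kA) = 0.0025/(17×29) = 5.071×10^-6 K/W
R_outer film = 1/(h_o·A) = 1/(8.1×29) = 0.004257 K/W
Sum of the known resistances R_other = 0.005706 K/W
Required total resistance R_tot = ΔT/Q_allow = 236/13200 = 0.01788 K/W
R_calcium silicate = R_tot − R_other = 0.01217 K/W
L = R·k·A = 0.01217×0.0615×29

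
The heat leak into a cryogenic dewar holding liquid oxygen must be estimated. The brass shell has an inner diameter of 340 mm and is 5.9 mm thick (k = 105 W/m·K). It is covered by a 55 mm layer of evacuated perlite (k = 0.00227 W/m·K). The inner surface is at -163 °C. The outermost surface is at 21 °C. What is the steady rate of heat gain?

Q ≈ 3.88 W

For a spherical shell R = (1/r₁ − 1/r₂)/(4πk); film R = 1/(h·4πr²). In series:
R_brass shell = (1/0.17 − 1/0.1759)/(4π×105) = 1.495×10^-4 K/W
R_evacuated perlite = (1/0.1759 − 1/0.2309)/(4π×0.00227) = 47.47 K/W
R_total = 47.47 K/W
Q = ΔT/R_total = 184/47.47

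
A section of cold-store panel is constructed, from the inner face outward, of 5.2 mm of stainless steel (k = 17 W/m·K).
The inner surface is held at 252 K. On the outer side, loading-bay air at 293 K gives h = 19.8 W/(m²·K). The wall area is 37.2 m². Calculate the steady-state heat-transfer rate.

Model the wall as resistances in series:
R_stainless steel = L/(kA) = 0.0052/(17×37.2) = 8.223×10^-6 K/W
R_outer film = 1/(h_o·A) = 1/(19.8×37.2) = 0.001358 K/W
R_total = 0.001366 K/W
Q = ΔT / R_total = 41 / 0.001366

Q ≈ 30000 W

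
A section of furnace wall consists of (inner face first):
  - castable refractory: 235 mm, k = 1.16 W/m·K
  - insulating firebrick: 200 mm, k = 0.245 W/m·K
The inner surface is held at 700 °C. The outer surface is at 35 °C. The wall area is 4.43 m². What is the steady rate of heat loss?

Using the resistance-network approach (series):
R_castable refractory = L/(kA) = 0.235/(1.16×4.43) = 0.04573 K/W
R_insulating firebrick = L/(kA) = 0.2/(0.245×4.43) = 0.1843 K/W
R_total = 0.23 K/W
Q = ΔT / R_total = 665 / 0.23

Q ≈ 2890 W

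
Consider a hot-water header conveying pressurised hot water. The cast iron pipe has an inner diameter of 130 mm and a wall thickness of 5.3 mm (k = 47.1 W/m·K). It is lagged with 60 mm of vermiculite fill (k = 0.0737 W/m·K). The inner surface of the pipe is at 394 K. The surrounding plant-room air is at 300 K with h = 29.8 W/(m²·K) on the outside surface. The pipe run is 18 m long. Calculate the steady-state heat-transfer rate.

Per-layer cylindrical resistances, series-summed:
R_cast iron pipe wall = ln(70.3/65)/(2π×47.1×18) = 1.471×10^-5 K/W
R_vermiculite fill = ln(130.3/70.3)/(2π×0.0737×18) = 0.07403 K/W
R_outer film = 1/(h_o·2πr_oL) = 1/(29.8×2π×0.1303×18) = 0.002277 K/W
R_total = 0.07632 K/W
Q = ΔT/R_total = 94/0.07632

Q ≈ 1230 W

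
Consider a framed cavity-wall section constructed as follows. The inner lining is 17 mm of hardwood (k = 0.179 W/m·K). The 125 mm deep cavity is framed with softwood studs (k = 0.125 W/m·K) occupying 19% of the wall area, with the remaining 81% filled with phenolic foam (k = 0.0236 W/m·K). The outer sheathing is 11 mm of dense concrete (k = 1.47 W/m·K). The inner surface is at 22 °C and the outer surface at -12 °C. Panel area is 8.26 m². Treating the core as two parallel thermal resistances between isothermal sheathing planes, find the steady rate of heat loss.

Sheathing layers in series; stud and cavity paths in parallel between them.
R_inner = 0.017/(0.179×8.26) = 0.0115 K/W
R_stud  = 0.125/(0.125×0.19×8.26) = 0.6372 K/W
R_cav   = 0.125/(0.0236×0.81×8.26) = 0.7916 K/W
1/R_core = 1/R_stud + 1/R_cav → R_core = 0.353 K/W
R_outer = 0.011/(1.47×8.26) = 9.059×10^-4 K/W
R_total = 0.3654 K/W
Q = ΔT/R_total = 34/0.3654

Q ≈ 93 W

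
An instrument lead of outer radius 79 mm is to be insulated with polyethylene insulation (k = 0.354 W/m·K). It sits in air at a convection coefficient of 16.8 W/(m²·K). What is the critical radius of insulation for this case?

For a cylinder r_cr = k/h = 0.354/16.8
r_cr = 21.1 mm; since the bare radius (79 mm) is above r_cr, any added insulation will reduce heat loss.

r_cr ≈ 21.1 mm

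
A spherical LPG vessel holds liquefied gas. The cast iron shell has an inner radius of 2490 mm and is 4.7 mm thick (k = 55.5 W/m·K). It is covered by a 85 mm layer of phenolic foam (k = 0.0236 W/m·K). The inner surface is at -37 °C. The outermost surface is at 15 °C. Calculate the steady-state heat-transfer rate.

Radial (spherical) resistances in series:
R_cast iron shell = (1/2.49 − 1/2.4947)/(4π×55.5) = 1.085×10^-6 K/W
R_phenolic foam = (1/2.4947 − 1/2.5797)/(4π×0.0236) = 0.04454 K/W
R_total = 0.04454 K/W
Q = ΔT/R_total = 52/0.04454

Q ≈ 1170 W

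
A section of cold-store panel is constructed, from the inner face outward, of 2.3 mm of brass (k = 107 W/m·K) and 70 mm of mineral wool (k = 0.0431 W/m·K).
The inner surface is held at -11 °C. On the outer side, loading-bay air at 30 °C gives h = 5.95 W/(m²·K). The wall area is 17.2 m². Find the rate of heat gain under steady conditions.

Q ≈ 393 W

Thermal resistances in series:
R_brass = L/(kA) = 0.0023/(107×17.2) = 1.25×10^-6 K/W
R_mineral wool = L/(kA) = 0.07/(0.0431×17.2) = 0.09443 K/W
R_outer film = 1/(h_o·A) = 1/(5.95×17.2) = 0.009771 K/W
R_total = 0.1042 K/W
Q = ΔT / R_total = 41 / 0.1042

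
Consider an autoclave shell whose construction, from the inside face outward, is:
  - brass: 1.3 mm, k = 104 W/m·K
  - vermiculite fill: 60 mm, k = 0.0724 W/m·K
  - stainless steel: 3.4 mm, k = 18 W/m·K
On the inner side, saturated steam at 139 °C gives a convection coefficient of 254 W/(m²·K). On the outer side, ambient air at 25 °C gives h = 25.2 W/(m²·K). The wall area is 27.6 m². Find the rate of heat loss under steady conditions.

Q ≈ 3610 W

Treating each layer as a thermal resistance in series:
R_inner film = 1/(h_i·A) = 1/(254×27.6) = 1.426×10^-4 K/W
R_brass = L/(kA) = 0.0013/(104×27.6) = 4.529×10^-7 K/W
R_vermiculite fill = L/(kA) = 0.06/(0.0724×27.6) = 0.03003 K/W
R_stainless steel = L/(kA) = 0.0034/(18×27.6) = 6.844×10^-6 K/W
R_outer film = 1/(h_o·A) = 1/(25.2×27.6) = 0.001438 K/W
R_total = 0.03161 K/W
Q = ΔT / R_total = 114 / 0.03161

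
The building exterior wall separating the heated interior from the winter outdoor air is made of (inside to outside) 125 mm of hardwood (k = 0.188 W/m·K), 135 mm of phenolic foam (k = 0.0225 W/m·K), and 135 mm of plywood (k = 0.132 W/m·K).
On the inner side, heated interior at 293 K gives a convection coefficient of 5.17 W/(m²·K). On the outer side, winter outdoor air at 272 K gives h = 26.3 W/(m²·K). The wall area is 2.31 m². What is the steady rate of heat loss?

Q ≈ 6.13 W

Series thermal resistances:
R_inner film = 1/(h_i·A) = 1/(5.17×2.31) = 0.08373 K/W
R_hardwood = L/(kA) = 0.125/(0.188×2.31) = 0.2878 K/W
R_phenolic foam = L/(kA) = 0.135/(0.0225×2.31) = 2.597 K/W
R_plywood = L/(kA) = 0.135/(0.132×2.31) = 0.4427 K/W
R_outer film = 1/(h_o·A) = 1/(26.3×2.31) = 0.01646 K/W
R_total = 3.428 K/W
Q = ΔT / R_total = 21 / 3.428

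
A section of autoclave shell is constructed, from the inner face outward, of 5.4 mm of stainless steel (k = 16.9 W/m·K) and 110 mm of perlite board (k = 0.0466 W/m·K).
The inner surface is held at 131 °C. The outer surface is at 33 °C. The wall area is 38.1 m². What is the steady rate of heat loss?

Series thermal resistances:
R_stainless steel = L/(kA) = 0.0054/(16.9×38.1) = 8.387×10^-6 K/W
R_perlite board = L/(kA) = 0.11/(0.0466×38.1) = 0.06196 K/W
R_total = 0.06196 K/W
Q = ΔT / R_total = 98 / 0.06196

Q ≈ 1580 W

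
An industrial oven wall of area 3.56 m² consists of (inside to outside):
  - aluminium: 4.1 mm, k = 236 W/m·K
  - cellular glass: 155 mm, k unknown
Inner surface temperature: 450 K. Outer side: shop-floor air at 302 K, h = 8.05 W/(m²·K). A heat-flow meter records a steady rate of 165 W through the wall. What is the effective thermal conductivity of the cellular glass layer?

k ≈ 0.0505 W/(m·K)

Series thermal resistances:
R_aluminium = L/(kA) = 0.0041/(236×3.56) = 4.88×10^-6 K/W
R_outer film = 1/(h_o·A) = 1/(8.05×3.56) = 0.03489 K/W
Sum of known resistances R_other = 0.0349 K/W
Total R = ΔT/Q = 148/165 = 0.897 K/W
R_cellular glass = R_total − R_other = 0.8621 K/W
k = L/(R·A) = 0.155/(0.8621×3.56)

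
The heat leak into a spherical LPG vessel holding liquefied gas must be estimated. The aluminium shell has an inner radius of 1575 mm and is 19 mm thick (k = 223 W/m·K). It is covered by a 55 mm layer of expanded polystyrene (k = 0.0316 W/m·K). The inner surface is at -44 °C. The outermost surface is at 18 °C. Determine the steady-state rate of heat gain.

Radial (spherical) resistances in series:
R_aluminium shell = (1/1.575 − 1/1.594)/(4π×223) = 2.701×10^-6 K/W
R_expanded polystyrene = (1/1.594 − 1/1.649)/(4π×0.0316) = 0.05269 K/W
R_total = 0.0527 K/W
Q = ΔT/R_total = 62/0.0527

Q ≈ 1180 W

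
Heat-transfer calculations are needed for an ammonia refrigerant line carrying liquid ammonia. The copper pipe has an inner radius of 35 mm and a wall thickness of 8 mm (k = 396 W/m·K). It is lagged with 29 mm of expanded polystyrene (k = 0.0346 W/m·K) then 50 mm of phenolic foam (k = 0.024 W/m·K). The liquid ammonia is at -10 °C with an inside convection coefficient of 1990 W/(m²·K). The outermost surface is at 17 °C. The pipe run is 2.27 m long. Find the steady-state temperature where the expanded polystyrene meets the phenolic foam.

T ≈ 0.916 °C

Treating each annulus and film as a series resistance:
R_inner film = 1/(h_i·2πr₁L) = 1/(1990×2π×0.035×2.27) = 0.001007 K/W
R_copper pipe wall = ln(43/35)/(2π×396×2.27) = 3.645×10^-5 K/W
R_expanded polystyrene = ln(72/43)/(2π×0.0346×2.27) = 1.045 K/W
R_phenolic foam = ln(122/72)/(2π×0.024×2.27) = 1.541 K/W
R_total = 2.586 K/W
Q = ΔT/R_total = 27/2.586
Q = 10.4 W
T_interface = T_inner + Q·ΣR(inner→interface) = -10 + 10.4×1.046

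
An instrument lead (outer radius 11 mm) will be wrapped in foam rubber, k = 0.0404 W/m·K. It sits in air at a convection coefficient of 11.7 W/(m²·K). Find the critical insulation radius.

For a cylinder r_cr = k/h = 0.0404/11.7
r_cr = 3.45 mm; since the bare radius (11 mm) is above r_cr, any added insulation will reduce heat loss.

r_cr ≈ 3.45 mm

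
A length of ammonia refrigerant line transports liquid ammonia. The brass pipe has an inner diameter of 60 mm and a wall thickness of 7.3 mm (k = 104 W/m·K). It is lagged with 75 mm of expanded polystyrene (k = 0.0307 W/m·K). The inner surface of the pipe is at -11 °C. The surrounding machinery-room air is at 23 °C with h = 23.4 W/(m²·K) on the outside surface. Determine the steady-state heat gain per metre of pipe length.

q′ ≈ 5.89 W/m

Per-layer cylindrical resistances, series-summed:
R_brass pipe wall = ln(37.3/30)/(2π×104×1) = 3.333×10^-4 K/W
R_expanded polystyrene = ln(112.3/37.3)/(2π×0.0307×1) = 5.714 K/W
R_outer film = 1/(h_o·2πr_oL) = 1/(23.4×2π×0.1123×1) = 0.06057 K/W
R_total = 5.775 K/W
Q = ΔT/R_total = 34/5.775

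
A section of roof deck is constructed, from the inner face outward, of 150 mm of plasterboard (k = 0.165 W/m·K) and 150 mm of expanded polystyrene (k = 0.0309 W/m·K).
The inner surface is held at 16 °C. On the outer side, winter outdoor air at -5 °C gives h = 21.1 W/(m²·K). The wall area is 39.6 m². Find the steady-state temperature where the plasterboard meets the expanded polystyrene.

Series thermal resistances:
R_plasterboard = L/(kA) = 0.15/(0.165×39.6) = 0.02296 K/W
R_expanded polystyrene = L/(kA) = 0.15/(0.0309×39.6) = 0.1226 K/W
R_outer film = 1/(h_o·A) = 1/(21.1×39.6) = 0.001197 K/W
R_total = 0.1467 K/W;  Q = ΔT/R_total = 21/0.1467 = 143.1 W
T_interface = T_inner − Q·ΣR(inner→interface) = 16 − 143×0.02296

T ≈ 12.7 °C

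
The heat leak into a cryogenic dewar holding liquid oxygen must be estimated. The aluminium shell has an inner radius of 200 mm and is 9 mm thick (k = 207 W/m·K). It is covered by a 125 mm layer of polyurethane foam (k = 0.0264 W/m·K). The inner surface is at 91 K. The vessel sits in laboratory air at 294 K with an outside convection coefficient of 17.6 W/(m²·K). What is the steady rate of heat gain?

Q ≈ 37.3 W

Each spherical layer contributes R = (1/r_i − 1/r_o)/(4πk):
R_aluminium shell = (1/0.2 − 1/0.209)/(4π×207) = 8.277×10^-5 K/W
R_polyurethane foam = (1/0.209 − 1/0.334)/(4π×0.0264) = 5.398 K/W
R_outer film = 1/(h·4πr_o²) = 1/(17.6×4π×0.334²) = 0.04053 K/W
R_total = 5.438 K/W
Q = ΔT/R_total = 203/5.438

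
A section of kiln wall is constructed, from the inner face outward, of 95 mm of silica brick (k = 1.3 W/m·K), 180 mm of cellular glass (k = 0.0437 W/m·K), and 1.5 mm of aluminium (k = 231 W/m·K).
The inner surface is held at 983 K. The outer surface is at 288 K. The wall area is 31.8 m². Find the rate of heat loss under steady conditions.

Q ≈ 5270 W

Using the resistance-network approach (series):
R_silica brick = L/(kA) = 0.095/(1.3×31.8) = 0.002298 K/W
R_cellular glass = L/(kA) = 0.18/(0.0437×31.8) = 0.1295 K/W
R_aluminium = L/(kA) = 0.0015/(231×31.8) = 2.042×10^-7 K/W
R_total = 0.1318 K/W
Q = ΔT / R_total = 695 / 0.1318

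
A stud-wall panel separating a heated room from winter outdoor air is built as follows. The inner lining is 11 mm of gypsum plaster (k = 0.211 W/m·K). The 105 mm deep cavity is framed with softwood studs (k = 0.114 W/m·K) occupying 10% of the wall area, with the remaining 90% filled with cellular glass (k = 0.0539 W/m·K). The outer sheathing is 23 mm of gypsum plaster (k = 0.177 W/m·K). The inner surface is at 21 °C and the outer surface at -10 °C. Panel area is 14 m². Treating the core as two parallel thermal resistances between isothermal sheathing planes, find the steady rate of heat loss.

Sheathing layers in series; stud and cavity paths in parallel between them.
R_inner = 0.011/(0.211×14) = 0.003724 K/W
R_stud  = 0.105/(0.114×0.1×14) = 0.6579 K/W
R_cav   = 0.105/(0.0539×0.9×14) = 0.1546 K/W
1/R_core = 1/R_stud + 1/R_cav → R_core = 0.1252 K/W
R_outer = 0.023/(0.177×14) = 0.009282 K/W
R_total = 0.1382 K/W
Q = ΔT/R_total = 31/0.1382

Q ≈ 224 W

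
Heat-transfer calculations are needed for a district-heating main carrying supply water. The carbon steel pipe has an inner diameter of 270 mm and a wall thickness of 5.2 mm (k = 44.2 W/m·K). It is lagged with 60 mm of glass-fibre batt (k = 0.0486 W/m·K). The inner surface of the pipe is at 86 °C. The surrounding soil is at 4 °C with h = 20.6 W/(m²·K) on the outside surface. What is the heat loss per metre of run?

Treating each annulus and film as a series resistance:
R_carbon steel pipe wall = ln(140.2/135)/(2π×44.2×1) = 1.361×10^-4 K/W
R_glass-fibre batt = ln(200.2/140.2)/(2π×0.0486×1) = 1.167 K/W
R_outer film = 1/(h_o·2πr_oL) = 1/(20.6×2π×0.2002×1) = 0.03859 K/W
R_total = 1.205 K/W
Q = ΔT/R_total = 82/1.205

q′ ≈ 68 W/m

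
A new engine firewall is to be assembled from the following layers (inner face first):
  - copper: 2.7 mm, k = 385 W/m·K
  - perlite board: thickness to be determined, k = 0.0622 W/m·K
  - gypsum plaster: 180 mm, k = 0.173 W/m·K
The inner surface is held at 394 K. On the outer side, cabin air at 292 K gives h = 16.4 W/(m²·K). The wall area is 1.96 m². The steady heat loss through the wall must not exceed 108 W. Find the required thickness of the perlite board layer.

L ≈ 46.6 mm

Treating each layer as a thermal resistance in series:
R_copper = L/(kA) = 0.0027/(385×1.96) = 3.578×10^-6 K/W
R_gypsum plaster = L/(kA) = 0.18/(0.173×1.96) = 0.5308 K/W
R_outer film = 1/(h_o·A) = 1/(16.4×1.96) = 0.03111 K/W
Sum of the known resistances R_other = 0.562 K/W
Required total resistance R_tot = ΔT/Q_allow = 102/108 = 0.9444 K/W
R_perlite board = R_tot − R_other = 0.3825 K/W
L = R·k·A = 0.3825×0.0622×1.96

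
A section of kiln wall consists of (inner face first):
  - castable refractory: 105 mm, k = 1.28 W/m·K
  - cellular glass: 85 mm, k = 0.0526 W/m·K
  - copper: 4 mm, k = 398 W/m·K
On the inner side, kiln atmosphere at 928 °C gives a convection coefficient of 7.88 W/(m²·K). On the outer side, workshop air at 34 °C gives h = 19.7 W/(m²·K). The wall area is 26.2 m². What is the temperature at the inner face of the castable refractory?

Thermal resistances in series:
R_inner film = 1/(h_i·A) = 1/(7.88×26.2) = 0.004844 K/W
R_castable refractory = L/(kA) = 0.105/(1.28×26.2) = 0.003131 K/W
R_cellular glass = L/(kA) = 0.085/(0.0526×26.2) = 0.06168 K/W
R_copper = L/(kA) = 0.004/(398×26.2) = 3.836×10^-7 K/W
R_outer film = 1/(h_o·A) = 1/(19.7×26.2) = 0.001937 K/W
R_total = 0.07159 K/W;  Q = ΔT/R_total = 894/0.07159 = 12490 W
T_interface = T_inner − Q·ΣR(inner→interface) = 928 − 12500×0.004844

T ≈ 868 °C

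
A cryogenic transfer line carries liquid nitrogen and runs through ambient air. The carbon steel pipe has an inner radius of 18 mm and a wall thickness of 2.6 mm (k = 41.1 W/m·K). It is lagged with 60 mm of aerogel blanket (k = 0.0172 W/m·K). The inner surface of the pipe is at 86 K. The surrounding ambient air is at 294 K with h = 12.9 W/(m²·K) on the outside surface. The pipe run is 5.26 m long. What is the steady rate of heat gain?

For a radial system each layer contributes R = ln(r_out/r_in)/(2πkL); films add R = 1/(hA).
R_carbon steel pipe wall = ln(20.6/18)/(2π×41.1×5.26) = 9.933×10^-5 K/W
R_aerogel blanket = ln(80.6/20.6)/(2π×0.0172×5.26) = 2.4 K/W
R_outer film = 1/(h_o·2πr_oL) = 1/(12.9×2π×0.0806×5.26) = 0.0291 K/W
R_total = 2.429 K/W
Q = ΔT/R_total = 208/2.429

Q ≈ 85.6 W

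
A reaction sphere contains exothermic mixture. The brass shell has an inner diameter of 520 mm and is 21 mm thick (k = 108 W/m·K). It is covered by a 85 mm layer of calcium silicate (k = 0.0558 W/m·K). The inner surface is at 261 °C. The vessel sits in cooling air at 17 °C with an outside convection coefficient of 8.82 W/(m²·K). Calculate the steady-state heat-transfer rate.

Each spherical layer contributes R = (1/r_i − 1/r_o)/(4πk):
R_brass shell = (1/0.26 − 1/0.281)/(4π×108) = 2.118×10^-4 K/W
R_calcium silicate = (1/0.281 − 1/0.366)/(4π×0.0558) = 1.179 K/W
R_outer film = 1/(h·4πr_o²) = 1/(8.82×4π×0.366²) = 0.06735 K/W
R_total = 1.246 K/W
Q = ΔT/R_total = 244/1.246

Q ≈ 196 W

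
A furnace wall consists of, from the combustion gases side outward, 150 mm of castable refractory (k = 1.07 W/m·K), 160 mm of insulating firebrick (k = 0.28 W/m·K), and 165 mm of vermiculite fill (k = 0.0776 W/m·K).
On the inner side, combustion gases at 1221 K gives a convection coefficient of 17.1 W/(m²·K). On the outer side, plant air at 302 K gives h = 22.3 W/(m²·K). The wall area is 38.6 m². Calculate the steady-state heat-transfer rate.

Q ≈ 12100 W

Model the wall as resistances in series:
R_inner film = 1/(h_i·A) = 1/(17.1×38.6) = 0.001515 K/W
R_castable refractory = L/(kA) = 0.15/(1.07×38.6) = 0.003632 K/W
R_insulating firebrick = L/(kA) = 0.16/(0.28×38.6) = 0.0148 K/W
R_vermiculite fill = L/(kA) = 0.165/(0.0776×38.6) = 0.05509 K/W
R_outer film = 1/(h_o·A) = 1/(22.3×38.6) = 0.001162 K/W
R_total = 0.0762 K/W
Q = ΔT / R_total = 919 / 0.0762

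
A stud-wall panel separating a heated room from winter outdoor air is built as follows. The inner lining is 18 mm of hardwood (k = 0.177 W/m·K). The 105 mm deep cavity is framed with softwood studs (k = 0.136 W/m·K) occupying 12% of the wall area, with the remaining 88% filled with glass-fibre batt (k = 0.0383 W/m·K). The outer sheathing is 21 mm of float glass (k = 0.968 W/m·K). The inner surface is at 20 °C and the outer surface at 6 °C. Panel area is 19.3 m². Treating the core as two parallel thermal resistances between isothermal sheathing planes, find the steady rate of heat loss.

Q ≈ 122 W

Sheathing layers in series; stud and cavity paths in parallel between them.
R_inner = 0.018/(0.177×19.3) = 0.005269 K/W
R_stud  = 0.105/(0.136×0.12×19.3) = 0.3334 K/W
R_cav   = 0.105/(0.0383×0.88×19.3) = 0.1614 K/W
1/R_core = 1/R_stud + 1/R_cav → R_core = 0.1088 K/W
R_outer = 0.021/(0.968×19.3) = 0.001124 K/W
R_total = 0.1151 K/W
Q = ΔT/R_total = 14/0.1151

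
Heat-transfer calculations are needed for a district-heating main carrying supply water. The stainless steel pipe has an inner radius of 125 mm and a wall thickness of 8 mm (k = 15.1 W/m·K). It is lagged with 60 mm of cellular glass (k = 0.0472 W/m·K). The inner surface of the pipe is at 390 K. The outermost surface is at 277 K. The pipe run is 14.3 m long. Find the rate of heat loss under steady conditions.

Q ≈ 1290 W

Cylindrical conduction, so R = ln(r₂/r₁)/(2πkL) per layer, in series:
R_stainless steel pipe wall = ln(133/125)/(2π×15.1×14.3) = 4.572×10^-5 K/W
R_cellular glass = ln(193/133)/(2π×0.0472×14.3) = 0.0878 K/W
R_total = 0.08784 K/W
Q = ΔT/R_total = 113/0.08784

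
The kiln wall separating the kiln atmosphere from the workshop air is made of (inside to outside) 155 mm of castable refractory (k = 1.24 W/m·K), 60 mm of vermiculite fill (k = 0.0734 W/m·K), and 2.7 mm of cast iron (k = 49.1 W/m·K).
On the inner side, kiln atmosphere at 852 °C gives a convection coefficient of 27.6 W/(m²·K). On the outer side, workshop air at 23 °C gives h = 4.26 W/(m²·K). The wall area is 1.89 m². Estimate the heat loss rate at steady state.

Using the resistance-network approach (series):
R_inner film = 1/(h_i·A) = 1/(27.6×1.89) = 0.01917 K/W
R_castable refractory = L/(kA) = 0.155/(1.24×1.89) = 0.06614 K/W
R_vermiculite fill = L/(kA) = 0.06/(0.0734×1.89) = 0.4325 K/W
R_cast iron = L/(kA) = 0.0027/(49.1×1.89) = 2.91×10^-5 K/W
R_outer film = 1/(h_o·A) = 1/(4.26×1.89) = 0.1242 K/W
R_total = 0.642 K/W
Q = ΔT / R_total = 829 / 0.642

Q ≈ 1290 W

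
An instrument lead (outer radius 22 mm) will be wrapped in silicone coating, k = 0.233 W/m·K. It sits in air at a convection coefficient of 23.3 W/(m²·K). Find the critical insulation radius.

For a cylinder r_cr = k/h = 0.233/23.3
r_cr = 10 mm; since the bare radius (22 mm) is above r_cr, any added insulation will reduce heat loss.

r_cr ≈ 10 mm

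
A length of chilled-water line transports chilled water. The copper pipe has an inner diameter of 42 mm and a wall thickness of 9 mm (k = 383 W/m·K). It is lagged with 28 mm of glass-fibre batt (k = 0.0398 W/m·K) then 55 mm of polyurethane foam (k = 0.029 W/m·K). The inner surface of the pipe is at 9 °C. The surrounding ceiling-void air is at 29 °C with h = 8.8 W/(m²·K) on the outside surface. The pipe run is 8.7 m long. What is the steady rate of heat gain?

Treating each annulus and film as a series resistance:
R_copper pipe wall = ln(30/21)/(2π×383×8.7) = 1.704×10^-5 K/W
R_glass-fibre batt = ln(58/30)/(2π×0.0398×8.7) = 0.303 K/W
R_polyurethane foam = ln(113/58)/(2π×0.029×8.7) = 0.4207 K/W
R_outer film = 1/(h_o·2πr_oL) = 1/(8.8×2π×0.113×8.7) = 0.0184 K/W
R_total = 0.7421 K/W
Q = ΔT/R_total = 20/0.7421

Q ≈ 26.9 W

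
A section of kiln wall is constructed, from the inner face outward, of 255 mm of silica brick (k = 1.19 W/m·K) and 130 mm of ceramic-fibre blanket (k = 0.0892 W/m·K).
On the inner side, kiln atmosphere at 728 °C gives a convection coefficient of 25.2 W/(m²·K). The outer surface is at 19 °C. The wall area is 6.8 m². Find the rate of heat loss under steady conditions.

Q ≈ 2820 W

Model the wall as resistances in series:
R_inner film = 1/(h_i·A) = 1/(25.2×6.8) = 0.005836 K/W
R_silica brick = L/(kA) = 0.255/(1.19×6.8) = 0.03151 K/W
R_ceramic-fibre blanket = L/(kA) = 0.13/(0.0892×6.8) = 0.2143 K/W
R_total = 0.2517 K/W
Q = ΔT / R_total = 709 / 0.2517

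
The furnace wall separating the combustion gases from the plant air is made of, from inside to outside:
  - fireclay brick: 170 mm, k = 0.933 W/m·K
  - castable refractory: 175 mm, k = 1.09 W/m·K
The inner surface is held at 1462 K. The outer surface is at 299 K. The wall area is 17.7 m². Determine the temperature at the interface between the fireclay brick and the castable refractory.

T ≈ 844 K

Series thermal resistances:
R_fireclay brick = L/(kA) = 0.17/(0.933×17.7) = 0.01029 K/W
R_castable refractory = L/(kA) = 0.175/(1.09×17.7) = 0.009071 K/W
R_total = 0.01936 K/W;  Q = ΔT/R_total = 1163/0.01936 = 60060 W
T_interface = T_inner − Q·ΣR(inner→interface) = 1462 − 60100×0.01029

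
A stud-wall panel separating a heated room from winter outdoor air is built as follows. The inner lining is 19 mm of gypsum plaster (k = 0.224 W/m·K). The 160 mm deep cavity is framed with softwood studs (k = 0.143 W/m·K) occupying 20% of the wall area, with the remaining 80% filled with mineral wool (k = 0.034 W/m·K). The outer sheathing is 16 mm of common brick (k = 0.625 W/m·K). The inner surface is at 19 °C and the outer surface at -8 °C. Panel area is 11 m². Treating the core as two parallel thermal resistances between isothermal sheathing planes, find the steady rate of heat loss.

Sheathing layers in series; stud and cavity paths in parallel between them.
R_inner = 0.019/(0.224×11) = 0.007711 K/W
R_stud  = 0.16/(0.143×0.2×11) = 0.5086 K/W
R_cav   = 0.16/(0.034×0.8×11) = 0.5348 K/W
1/R_core = 1/R_stud + 1/R_cav → R_core = 0.2607 K/W
R_outer = 0.016/(0.625×11) = 0.002327 K/W
R_total = 0.2707 K/W
Q = ΔT/R_total = 27/0.2707

Q ≈ 99.7 W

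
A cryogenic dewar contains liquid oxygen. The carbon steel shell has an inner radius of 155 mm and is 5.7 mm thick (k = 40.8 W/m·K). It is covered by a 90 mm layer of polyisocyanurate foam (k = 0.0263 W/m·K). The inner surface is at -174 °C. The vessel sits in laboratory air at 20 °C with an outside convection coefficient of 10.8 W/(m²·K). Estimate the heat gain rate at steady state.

Q ≈ 28.2 W

Radial (spherical) resistances in series:
R_carbon steel shell = (1/0.155 − 1/0.1607)/(4π×40.8) = 4.463×10^-4 K/W
R_polyisocyanurate foam = (1/0.1607 − 1/0.2507)/(4π×0.0263) = 6.759 K/W
R_outer film = 1/(h·4πr_o²) = 1/(10.8×4π×0.2507²) = 0.1172 K/W
R_total = 6.877 K/W
Q = ΔT/R_total = 194/6.877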